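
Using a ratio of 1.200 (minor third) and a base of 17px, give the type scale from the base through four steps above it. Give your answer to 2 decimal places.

17.00px, 20.40px, 24.48px, 29.38px, 35.25px

Step 0: 17px
Step 1: 17.0 × 1.200 = 20.40
Step 2: 17.0 × 1.200² = 24.48
Step 3: 17.0 × 1.200³ = 29.38
Step 4: 17.0 × 1.200⁴ = 35.25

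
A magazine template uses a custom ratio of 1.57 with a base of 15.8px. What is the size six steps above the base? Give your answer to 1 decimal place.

236.6px

15.8 × 1.57⁶ = 15.8 × 14.97607 ≈ 236.62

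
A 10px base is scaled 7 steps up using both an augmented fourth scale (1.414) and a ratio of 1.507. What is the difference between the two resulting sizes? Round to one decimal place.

Augmented fourth: 10.0 × 1.414⁷ = 113.018px
At 1.507: 10.0 × 1.507⁷ = 176.520px
Difference: 176.520 − 113.018 = 63.502px

63.5px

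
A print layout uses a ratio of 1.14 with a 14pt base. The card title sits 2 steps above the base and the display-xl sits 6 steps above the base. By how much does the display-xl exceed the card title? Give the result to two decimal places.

12.54pt

Step 2: 14.0 × 1.14² = 18.1944pt
Step 6: 14.0 × 1.14⁶ = 30.7296pt
Difference: 30.7296 − 18.1944 = 12.5352pt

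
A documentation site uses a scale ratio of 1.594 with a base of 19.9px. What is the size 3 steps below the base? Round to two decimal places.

19.9 ÷ 1.594³ = 19.9 ÷ 4.05009 ≈ 4.91

4.91px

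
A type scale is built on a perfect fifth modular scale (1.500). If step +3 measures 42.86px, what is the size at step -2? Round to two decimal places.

5.64px

The gap is -2 − (3) = -5 steps, so the factor is 1.500^-5.
42.86 ÷ 1.500⁵ = 42.86 ÷ 7.59375 ≈ 5.644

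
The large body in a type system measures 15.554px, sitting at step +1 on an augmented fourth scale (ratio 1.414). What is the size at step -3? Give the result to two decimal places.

3.89px

15.554 ÷ 1.414⁴ = 15.554 ÷ 3.99758 ≈ 3.891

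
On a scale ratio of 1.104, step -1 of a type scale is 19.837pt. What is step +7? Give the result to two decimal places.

43.78pt

The gap is 7 − (-1) = 8 steps, so the factor is 1.104^8.
19.837 × 1.104⁸ = 19.837 × 2.20675 ≈ 43.775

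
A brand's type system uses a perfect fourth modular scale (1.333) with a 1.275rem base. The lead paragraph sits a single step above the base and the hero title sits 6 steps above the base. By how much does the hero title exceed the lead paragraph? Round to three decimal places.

5.453rem

Step 1: 1.275 × 1.333 = 1.69957rem
Step 6: 1.275 × 1.333⁶ = 7.15305rem
Difference: 7.15305 − 1.69957 = 5.45348rem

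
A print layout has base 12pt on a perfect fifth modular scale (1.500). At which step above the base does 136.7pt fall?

6

1.500ⁿ = 136.7 / 12 = 11.3917
n = ln(11.3917) / ln(1.500) = 2.4329 / 0.4055 ≈ 6.00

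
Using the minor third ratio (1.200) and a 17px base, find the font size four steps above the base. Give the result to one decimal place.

35.3px

Every step multiplies by the scale ratio.
17.0 × 1.200⁴ = 17.0 × 2.07360 ≈ 35.25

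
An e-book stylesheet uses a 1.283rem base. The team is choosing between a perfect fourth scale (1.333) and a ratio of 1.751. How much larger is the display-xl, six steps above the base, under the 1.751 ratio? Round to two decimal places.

Perfect fourth: 1.283 × 1.333⁶ = 7.1979rem
At 1.751: 1.283 × 1.751⁶ = 36.9780rem
Difference: 36.9780 − 7.1979 = 29.7801rem

29.78rem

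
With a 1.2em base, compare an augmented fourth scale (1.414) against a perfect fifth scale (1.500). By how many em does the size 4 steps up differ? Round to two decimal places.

Augmented fourth: 1.2 × 1.414⁴ = 4.7971em
Perfect fifth: 1.2 × 1.500⁴ = 6.0750em
Difference: 6.0750 − 4.7971 = 1.2779em

1.28em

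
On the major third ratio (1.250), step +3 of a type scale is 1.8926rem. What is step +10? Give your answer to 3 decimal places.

9.025rem

1.8926 × 1.250⁷ = 1.8926 × 4.76837 ≈ 9.025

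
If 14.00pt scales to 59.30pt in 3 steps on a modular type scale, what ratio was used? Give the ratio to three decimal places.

1.618

The ratio satisfies 14.00 × r³ = 59.30, so r = (59.30 / 14.00)^(1/3).
r = 4.2357^(1/3) ≈ 1.6180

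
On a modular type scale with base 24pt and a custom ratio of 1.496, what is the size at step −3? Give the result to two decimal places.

24.0 ÷ 1.496³ = 24.0 ÷ 3.34807 ≈ 7.17

7.17pt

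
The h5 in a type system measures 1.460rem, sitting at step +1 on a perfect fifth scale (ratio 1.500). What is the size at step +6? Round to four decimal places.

11.0869rem

The gap is 6 − (1) = 5 steps, so the factor is 1.500^5.
1.460 × 1.500⁵ = 1.460 × 7.59375 ≈ 11.0869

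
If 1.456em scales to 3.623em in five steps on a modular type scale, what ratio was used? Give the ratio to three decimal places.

1.200

r⁵ = 3.623 / 1.456, so r = (3.623/1.456)^(1/5).
r = 2.4883^(1/5) ≈ 1.2000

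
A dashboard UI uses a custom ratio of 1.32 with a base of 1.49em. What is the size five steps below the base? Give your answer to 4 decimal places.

0.3718em

1.49 ÷ 1.32⁵ = 1.49 ÷ 4.00746 ≈ 0.3718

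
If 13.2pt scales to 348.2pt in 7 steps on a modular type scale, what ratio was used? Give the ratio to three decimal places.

The ratio satisfies 13.2 × r⁷ = 348.2, so r = (348.2 / 13.2)^(1/7).
r = 26.3788^(1/7) ≈ 1.5960

1.596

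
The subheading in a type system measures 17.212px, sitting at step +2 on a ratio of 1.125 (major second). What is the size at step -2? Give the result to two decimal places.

10.75px

Moving from step +2 to step -2 is 4 steps down, so divide by r⁴.
17.212 ÷ 1.125⁴ = 17.212 ÷ 1.60181 ≈ 10.745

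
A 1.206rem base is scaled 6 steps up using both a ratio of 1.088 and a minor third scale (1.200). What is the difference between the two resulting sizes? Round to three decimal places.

At 1.088: 1.206 × 1.088⁶ = 2.00042rem
Minor third: 1.206 × 1.200⁶ = 3.60110rem
Difference: 3.60110 − 2.00042 = 1.60068rem

1.601rem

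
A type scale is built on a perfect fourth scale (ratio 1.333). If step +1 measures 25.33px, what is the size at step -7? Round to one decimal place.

Moving from step +1 to step -7 is 8 steps down, so divide by r⁸.
25.33 ÷ 1.333⁸ = 25.33 ÷ 9.96876 ≈ 2.541

2.5px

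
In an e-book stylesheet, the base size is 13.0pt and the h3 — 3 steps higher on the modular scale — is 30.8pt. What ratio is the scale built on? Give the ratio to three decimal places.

1.333

The ratio satisfies 13.0 × r³ = 30.8, so r = (30.8 / 13.0)^(1/3).
r = 2.3692^(1/3) ≈ 1.3331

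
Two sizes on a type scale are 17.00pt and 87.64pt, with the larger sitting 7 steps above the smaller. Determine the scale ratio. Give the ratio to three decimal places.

r⁷ = 87.64 / 17.00, so r = (87.64/17.00)^(1/7).
r = 5.1553^(1/7) ≈ 1.2640

1.264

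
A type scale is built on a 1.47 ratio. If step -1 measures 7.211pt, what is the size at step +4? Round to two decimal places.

49.50pt

Moving from step -1 to step +4 is 5 steps up, so multiply by r⁵.
7.211 × 1.47⁵ = 7.211 × 6.86415 ≈ 49.497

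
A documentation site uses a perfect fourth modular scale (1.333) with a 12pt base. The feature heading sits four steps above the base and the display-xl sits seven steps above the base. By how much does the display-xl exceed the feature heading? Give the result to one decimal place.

51.9pt

Step 4: 12.0 × 1.333⁴ = 37.888pt
Step 7: 12.0 × 1.333⁷ = 89.741pt
Difference: 89.741 − 37.888 = 51.853pt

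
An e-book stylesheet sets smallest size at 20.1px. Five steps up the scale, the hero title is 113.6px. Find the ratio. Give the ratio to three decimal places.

1.414

The ratio satisfies 20.1 × r⁵ = 113.6, so r = (113.6 / 20.1)^(1/5).
r = 5.6517^(1/5) ≈ 1.4140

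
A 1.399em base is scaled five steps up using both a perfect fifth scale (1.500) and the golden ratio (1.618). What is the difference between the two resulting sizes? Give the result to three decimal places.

4.890em

Perfect fifth: 1.399 × 1.500⁵ = 10.62366em
Golden ratio: 1.399 × 1.618⁵ = 15.51352em
Difference: 15.51352 − 10.62366 = 4.88986em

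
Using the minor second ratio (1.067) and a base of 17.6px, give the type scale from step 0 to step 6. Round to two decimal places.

17.60px, 18.78px, 20.04px, 21.38px, 22.81px, 24.34px, 25.97px

Step 0: 17.6px
Step 1: 17.6 × 1.067 = 18.78
Step 2: 17.6 × 1.067² = 20.04
Step 3: 17.6 × 1.067³ = 21.38
Step 4: 17.6 × 1.067⁴ = 22.81
Step 5: 17.6 × 1.067⁵ = 24.34
Step 6: 17.6 × 1.067⁶ = 25.97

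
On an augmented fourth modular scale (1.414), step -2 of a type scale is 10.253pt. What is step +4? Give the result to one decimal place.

Moving from step -2 to step +4 is 6 steps up, so multiply by r⁶.
10.253 × 1.414⁶ = 10.253 × 7.99275 ≈ 81.950

81.9pt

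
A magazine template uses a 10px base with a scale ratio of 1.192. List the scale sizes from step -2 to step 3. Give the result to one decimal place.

Step -2: 10.0 ÷ 1.192² = 7.0
Step -1: 10.0 ÷ 1.192 = 8.4
Step 0: 10px
Step 1: 10.0 × 1.192 = 11.9
Step 2: 10.0 × 1.192² = 14.2
Step 3: 10.0 × 1.192³ = 16.9

7.0px, 8.4px, 10.0px, 11.9px, 14.2px, 16.9px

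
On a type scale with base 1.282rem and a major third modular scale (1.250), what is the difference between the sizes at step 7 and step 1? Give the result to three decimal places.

4.511rem

Step 1: 1.282 × 1.250 = 1.60250rem
Step 7: 1.282 × 1.250⁷ = 6.11305rem
Difference: 6.11305 − 1.60250 = 4.51055rem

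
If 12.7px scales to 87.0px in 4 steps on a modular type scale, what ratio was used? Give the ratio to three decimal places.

The ratio satisfies 12.7 × r⁴ = 87.0, so r = (87.0 / 12.7)^(1/4).
r = 6.8504^(1/4) ≈ 1.6178

1.618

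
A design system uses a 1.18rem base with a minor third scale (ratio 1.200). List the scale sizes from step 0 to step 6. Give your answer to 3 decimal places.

Step 0: 1.18rem
Step 1: 1.18 × 1.200 = 1.416
Step 2: 1.18 × 1.200² = 1.699
Step 3: 1.18 × 1.200³ = 2.039
Step 4: 1.18 × 1.200⁴ = 2.447
Step 5: 1.18 × 1.200⁵ = 2.936
Step 6: 1.18 × 1.200⁶ = 3.523

1.180rem, 1.416rem, 1.699rem, 2.039rem, 2.447rem, 2.936rem, 3.523rem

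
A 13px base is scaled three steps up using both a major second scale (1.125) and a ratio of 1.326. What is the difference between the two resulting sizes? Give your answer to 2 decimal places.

11.80px

Major second: 13.0 × 1.125³ = 18.5098px
At 1.326: 13.0 × 1.326³ = 30.3092px
Difference: 30.3092 − 18.5098 = 11.7994px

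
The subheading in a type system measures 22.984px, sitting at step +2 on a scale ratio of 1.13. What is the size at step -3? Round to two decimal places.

12.47px

The gap is -3 − (2) = -5 steps, so the factor is 1.13^-5.
22.984 ÷ 1.13⁵ = 22.984 ÷ 1.84244 ≈ 12.475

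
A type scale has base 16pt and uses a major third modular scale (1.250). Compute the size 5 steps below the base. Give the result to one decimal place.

Each step on a modular scale multiplies by the ratio, so the size n steps from the base is base × ratioⁿ.
16.0 ÷ 1.250⁵ = 16.0 ÷ 3.05176 ≈ 5.24

5.2pt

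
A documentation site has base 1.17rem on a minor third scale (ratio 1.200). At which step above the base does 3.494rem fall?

6

1.200ⁿ = 3.494 / 1.17 = 2.9863
n = ln(2.9863) / ln(1.200) = 1.0940 / 0.1823 ≈ 6.00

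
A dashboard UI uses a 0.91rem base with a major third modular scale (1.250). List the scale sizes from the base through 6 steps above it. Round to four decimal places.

0.9100rem, 1.1375rem, 1.4219rem, 1.7773rem, 2.2217rem, 2.7771rem, 3.4714rem

Step 0: 0.91rem
Step 1: 0.91 × 1.250 = 1.1375
Step 2: 0.91 × 1.250² = 1.4219
Step 3: 0.91 × 1.250³ = 1.7773
Step 4: 0.91 × 1.250⁴ = 2.2217
Step 5: 0.91 × 1.250⁵ = 2.7771
Step 6: 0.91 × 1.250⁶ = 3.4714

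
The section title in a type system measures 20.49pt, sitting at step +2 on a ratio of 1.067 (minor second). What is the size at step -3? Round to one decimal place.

The gap is -3 − (2) = -5 steps, so the factor is 1.067^-5.
20.49 ÷ 1.067⁵ = 20.49 ÷ 1.38300 ≈ 14.816

14.8pt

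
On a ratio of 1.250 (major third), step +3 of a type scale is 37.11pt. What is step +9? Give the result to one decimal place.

141.6pt

37.11 × 1.250⁶ = 37.11 × 3.81470 ≈ 141.563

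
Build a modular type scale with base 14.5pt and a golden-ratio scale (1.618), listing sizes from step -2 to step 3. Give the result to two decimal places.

5.54pt, 8.96pt, 14.50pt, 23.46pt, 37.96pt, 61.42pt

Step -2: 14.5 ÷ 1.618² = 5.54
Step -1: 14.5 ÷ 1.618 = 8.96
Step 0: 14.5pt
Step 1: 14.5 × 1.618 = 23.46
Step 2: 14.5 × 1.618² = 37.96
Step 3: 14.5 × 1.618³ = 61.42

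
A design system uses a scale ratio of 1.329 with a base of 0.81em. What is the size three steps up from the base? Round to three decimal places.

0.81 × 1.329³ = 0.81 × 2.34733 ≈ 1.901

1.901em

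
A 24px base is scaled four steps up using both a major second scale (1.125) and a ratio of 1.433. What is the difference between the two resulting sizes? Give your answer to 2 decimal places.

Major second: 24.0 × 1.125⁴ = 38.4434px
At 1.433: 24.0 × 1.433⁴ = 101.2036px
Difference: 101.2036 − 38.4434 = 62.7602px

62.76px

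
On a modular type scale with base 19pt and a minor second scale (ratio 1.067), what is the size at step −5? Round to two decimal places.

Each step on a modular scale multiplies by the ratio, so the size n steps from the base is base × ratioⁿ.
19.0 ÷ 1.067⁵ = 19.0 ÷ 1.38300 ≈ 13.74

13.74pt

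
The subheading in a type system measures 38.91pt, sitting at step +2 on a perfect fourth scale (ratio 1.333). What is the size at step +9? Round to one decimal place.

291.0pt

The gap is 9 − (2) = 7 steps, so the factor is 1.333^7.
38.91 × 1.333⁷ = 38.91 × 7.47844 ≈ 290.986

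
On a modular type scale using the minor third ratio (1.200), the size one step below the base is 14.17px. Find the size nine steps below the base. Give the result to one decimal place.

14.17 ÷ 1.200⁸ = 14.17 ÷ 4.29982 ≈ 3.295

3.3px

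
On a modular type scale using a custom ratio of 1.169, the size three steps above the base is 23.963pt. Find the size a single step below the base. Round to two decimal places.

12.83pt

23.963 ÷ 1.169⁴ = 23.963 ÷ 1.86749 ≈ 12.832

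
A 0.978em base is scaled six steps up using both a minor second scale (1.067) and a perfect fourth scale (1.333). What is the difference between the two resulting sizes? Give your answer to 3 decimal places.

Minor second: 0.978 × 1.067⁶ = 1.44320em
Perfect fourth: 0.978 × 1.333⁶ = 5.48681em
Difference: 5.48681 − 1.44320 = 4.04361em

4.044em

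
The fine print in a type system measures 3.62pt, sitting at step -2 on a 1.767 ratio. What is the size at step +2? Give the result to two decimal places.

3.62 × 1.767⁴ = 3.62 × 9.74869 ≈ 35.290

35.29pt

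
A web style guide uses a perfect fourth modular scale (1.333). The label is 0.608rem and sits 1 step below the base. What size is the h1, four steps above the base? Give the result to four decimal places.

2.5589rem

0.608 × 1.333⁵ = 0.608 × 4.20873 ≈ 2.5589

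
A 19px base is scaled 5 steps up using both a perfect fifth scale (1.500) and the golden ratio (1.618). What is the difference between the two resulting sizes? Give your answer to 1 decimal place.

Perfect fifth: 19.0 × 1.500⁵ = 144.281px
Golden ratio: 19.0 × 1.618⁵ = 210.691px
Difference: 210.691 − 144.281 = 66.410px

66.4px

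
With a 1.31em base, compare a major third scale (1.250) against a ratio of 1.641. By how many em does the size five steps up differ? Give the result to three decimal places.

Major third: 1.31 × 1.250⁵ = 3.99780em
At 1.641: 1.31 × 1.641⁵ = 15.58885em
Difference: 15.58885 − 3.99780 = 11.59105em

11.591em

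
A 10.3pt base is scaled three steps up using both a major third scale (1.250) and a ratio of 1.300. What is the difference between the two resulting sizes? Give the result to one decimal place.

2.5pt

Major third: 10.3 × 1.250³ = 20.117pt
At 1.300: 10.3 × 1.300³ = 22.629pt
Difference: 22.629 − 20.117 = 2.512pt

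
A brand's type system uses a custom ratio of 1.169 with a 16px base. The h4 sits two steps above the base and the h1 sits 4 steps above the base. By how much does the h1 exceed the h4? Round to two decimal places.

Step 2: 16.0 × 1.169² = 21.8650px
Step 4: 16.0 × 1.169⁴ = 29.8798px
Difference: 29.8798 − 21.8650 = 8.0148px

8.01px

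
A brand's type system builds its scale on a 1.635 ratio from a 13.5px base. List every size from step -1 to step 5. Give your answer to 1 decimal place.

8.3px, 13.5px, 22.1px, 36.1px, 59.0px, 96.5px, 157.7px

Step -1: 13.5 ÷ 1.635 = 8.3
Step 0: 13.5px
Step 1: 13.5 × 1.635 = 22.1
Step 2: 13.5 × 1.635² = 36.1
Step 3: 13.5 × 1.635³ = 59.0
Step 4: 13.5 × 1.635⁴ = 96.5
Step 5: 13.5 × 1.635⁵ = 157.7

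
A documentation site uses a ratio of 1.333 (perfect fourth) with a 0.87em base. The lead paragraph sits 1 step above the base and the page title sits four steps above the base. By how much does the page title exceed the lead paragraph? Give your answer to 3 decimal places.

1.587em

Step 1: 0.87 × 1.333 = 1.15971em
Step 4: 0.87 × 1.333⁴ = 2.74688em
Difference: 2.74688 − 1.15971 = 1.58717em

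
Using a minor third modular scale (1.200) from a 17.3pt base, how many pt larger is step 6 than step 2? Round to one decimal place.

26.7pt

Step 2: 17.3 × 1.200² = 24.912pt
Step 6: 17.3 × 1.200⁶ = 51.658pt
Difference: 51.658 − 24.912 = 26.746pt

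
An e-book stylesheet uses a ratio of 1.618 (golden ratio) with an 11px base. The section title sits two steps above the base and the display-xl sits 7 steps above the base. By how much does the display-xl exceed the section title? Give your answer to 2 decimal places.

Step 2: 11.0 × 1.618² = 28.7972px
Step 7: 11.0 × 1.618⁷ = 319.3319px
Difference: 319.3319 − 28.7972 = 290.5347px

290.53px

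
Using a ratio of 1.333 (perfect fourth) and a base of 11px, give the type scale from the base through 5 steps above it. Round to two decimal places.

Step 0: 11px
Step 1: 11.0 × 1.333 = 14.66
Step 2: 11.0 × 1.333² = 19.55
Step 3: 11.0 × 1.333³ = 26.05
Step 4: 11.0 × 1.333⁴ = 34.73
Step 5: 11.0 × 1.333⁵ = 46.30

11.00px, 14.66px, 19.55px, 26.05px, 34.73px, 46.30px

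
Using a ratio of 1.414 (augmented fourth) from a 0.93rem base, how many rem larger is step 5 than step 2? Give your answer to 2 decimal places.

Step 2: 0.93 × 1.414² = 1.8594rem
Step 5: 0.93 × 1.414⁵ = 5.2569rem
Difference: 5.2569 − 1.8594 = 3.3975rem

3.40rem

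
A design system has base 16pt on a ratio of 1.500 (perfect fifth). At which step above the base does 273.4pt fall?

1.500ⁿ = 273.4 / 16 = 17.0875
n = ln(17.0875) / ln(1.500) = 2.8383 / 0.4055 ≈ 7.00

7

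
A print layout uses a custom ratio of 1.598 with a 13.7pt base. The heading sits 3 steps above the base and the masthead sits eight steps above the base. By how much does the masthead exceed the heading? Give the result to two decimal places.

526.65pt

Step 3: 13.7 × 1.598³ = 55.9050pt
Step 8: 13.7 × 1.598⁸ = 582.5521pt
Difference: 582.5521 − 55.9050 = 526.6471pt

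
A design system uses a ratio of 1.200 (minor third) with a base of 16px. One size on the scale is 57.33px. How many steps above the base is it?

1.200ⁿ = 57.33 / 16 = 3.5831
n = ln(3.5831) / ln(1.200) = 1.2762 / 0.1823 ≈ 7.00

7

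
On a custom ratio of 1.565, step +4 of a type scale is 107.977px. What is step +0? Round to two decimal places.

18.00px

107.977 ÷ 1.565⁴ = 107.977 ÷ 5.99870 ≈ 18.000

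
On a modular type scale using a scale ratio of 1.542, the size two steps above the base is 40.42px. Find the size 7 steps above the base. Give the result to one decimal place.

The gap is 7 − (2) = 5 steps, so the factor is 1.542^5.
40.42 × 1.542⁵ = 40.42 × 8.71810 ≈ 352.386

352.4px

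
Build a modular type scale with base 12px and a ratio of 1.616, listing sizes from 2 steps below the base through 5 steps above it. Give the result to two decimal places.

4.60px, 7.43px, 12.00px, 19.39px, 31.34px, 50.64px, 81.84px, 132.25px

Step -2: 12.0 ÷ 1.616² = 4.60
Step -1: 12.0 ÷ 1.616 = 7.43
Step 0: 12px
Step 1: 12.0 × 1.616 = 19.39
Step 2: 12.0 × 1.616² = 31.34
Step 3: 12.0 × 1.616³ = 50.64
Step 4: 12.0 × 1.616⁴ = 81.84
Step 5: 12.0 × 1.616⁵ = 132.25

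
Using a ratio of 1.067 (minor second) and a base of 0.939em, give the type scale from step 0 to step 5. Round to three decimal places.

0.939em, 1.002em, 1.069em, 1.141em, 1.217em, 1.299em

Step 0: 0.939em
Step 1: 0.939 × 1.067 = 1.002
Step 2: 0.939 × 1.067² = 1.069
Step 3: 0.939 × 1.067³ = 1.141
Step 4: 0.939 × 1.067⁴ = 1.217
Step 5: 0.939 × 1.067⁵ = 1.299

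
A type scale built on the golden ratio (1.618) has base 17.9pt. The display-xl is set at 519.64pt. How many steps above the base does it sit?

1.618ⁿ = 519.64 / 17.9 = 29.0302
n = ln(29.0302) / ln(1.618) = 3.3683 / 0.4812 ≈ 7.00

7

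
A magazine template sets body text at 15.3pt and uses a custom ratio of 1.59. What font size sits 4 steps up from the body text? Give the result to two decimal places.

15.3 × 1.59⁴ = 15.3 × 6.39129 ≈ 97.79

97.79pt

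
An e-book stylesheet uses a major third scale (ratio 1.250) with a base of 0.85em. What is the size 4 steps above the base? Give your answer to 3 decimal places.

Each step on a modular scale multiplies by the ratio, so the size n steps from the base is base × ratioⁿ.
0.85 × 1.250⁴ = 0.85 × 2.44141 ≈ 2.075

2.075em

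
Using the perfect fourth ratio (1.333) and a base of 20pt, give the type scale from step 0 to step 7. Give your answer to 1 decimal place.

Step 0: 20pt
Step 1: 20.0 × 1.333 = 26.7
Step 2: 20.0 × 1.333² = 35.5
Step 3: 20.0 × 1.333³ = 47.4
Step 4: 20.0 × 1.333⁴ = 63.1
Step 5: 20.0 × 1.333⁵ = 84.2
Step 6: 20.0 × 1.333⁶ = 112.2
Step 7: 20.0 × 1.333⁷ = 149.6

20.0pt, 26.7pt, 35.5pt, 47.4pt, 63.1pt, 84.2pt, 112.2pt, 149.6pt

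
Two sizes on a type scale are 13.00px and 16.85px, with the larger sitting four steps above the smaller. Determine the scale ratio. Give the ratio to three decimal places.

1.067

The ratio satisfies 13.00 × r⁴ = 16.85, so r = (16.85 / 13.00)^(1/4).
r = 1.2962^(1/4) ≈ 1.0670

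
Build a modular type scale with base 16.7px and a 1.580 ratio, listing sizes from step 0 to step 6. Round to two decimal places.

16.70px, 26.39px, 41.69px, 65.87px, 104.07px, 164.44px, 259.81px

Step 0: 16.7px
Step 1: 16.7 × 1.580 = 26.39
Step 2: 16.7 × 1.580² = 41.69
Step 3: 16.7 × 1.580³ = 65.87
Step 4: 16.7 × 1.580⁴ = 104.07
Step 5: 16.7 × 1.580⁵ = 164.44
Step 6: 16.7 × 1.580⁶ = 259.81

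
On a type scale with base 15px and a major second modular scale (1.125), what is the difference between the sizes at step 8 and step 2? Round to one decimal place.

19.5px

Step 2: 15.0 × 1.125² = 18.984px
Step 8: 15.0 × 1.125⁸ = 38.487px
Difference: 38.487 − 18.984 = 19.503px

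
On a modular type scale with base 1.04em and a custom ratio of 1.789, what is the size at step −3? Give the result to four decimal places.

Each step on a modular scale multiplies by the ratio, so the size n steps from the base is base × ratioⁿ.
1.04 ÷ 1.789³ = 1.04 ÷ 5.72573 ≈ 0.1816

0.1816em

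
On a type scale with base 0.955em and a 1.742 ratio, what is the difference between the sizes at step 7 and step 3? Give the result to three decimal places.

41.440em

Step 3: 0.955 × 1.742³ = 5.04833em
Step 7: 0.955 × 1.742⁷ = 46.48795em
Difference: 46.48795 − 5.04833 = 41.43962em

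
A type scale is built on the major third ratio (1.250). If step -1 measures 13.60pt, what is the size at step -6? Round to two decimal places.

Moving from step -1 to step -6 is 5 steps down, so divide by r⁵.
13.60 ÷ 1.250⁵ = 13.60 ÷ 3.05176 ≈ 4.456

4.46pt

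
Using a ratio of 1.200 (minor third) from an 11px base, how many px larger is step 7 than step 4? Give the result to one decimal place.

Step 4: 11.0 × 1.200⁴ = 22.810px
Step 7: 11.0 × 1.200⁷ = 39.415px
Difference: 39.415 − 22.810 = 16.605px

16.6px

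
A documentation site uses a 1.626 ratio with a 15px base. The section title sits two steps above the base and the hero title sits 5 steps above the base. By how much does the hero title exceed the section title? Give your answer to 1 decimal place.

130.8px

Step 2: 15.0 × 1.626² = 39.658px
Step 5: 15.0 × 1.626⁵ = 170.488px
Difference: 170.488 − 39.658 = 130.830px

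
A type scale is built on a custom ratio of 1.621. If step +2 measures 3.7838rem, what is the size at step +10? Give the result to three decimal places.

180.382rem

The gap is 10 − (2) = 8 steps, so the factor is 1.621^8.
3.7838 × 1.621⁸ = 3.7838 × 47.67208 ≈ 180.382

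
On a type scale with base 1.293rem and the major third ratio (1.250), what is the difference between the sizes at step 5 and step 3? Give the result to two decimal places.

1.42rem

Step 3: 1.293 × 1.250³ = 2.5254rem
Step 5: 1.293 × 1.250⁵ = 3.9459rem
Difference: 3.9459 − 2.5254 = 1.4205rem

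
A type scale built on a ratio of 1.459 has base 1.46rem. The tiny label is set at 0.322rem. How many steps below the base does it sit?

1.459ⁿ = 1.46 / 0.322 = 4.5342
n = ln(4.5342) / ln(1.459) = 1.5116 / 0.3778 ≈ 4.00

4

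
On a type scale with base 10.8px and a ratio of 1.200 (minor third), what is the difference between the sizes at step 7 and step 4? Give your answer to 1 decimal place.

16.3px

Step 4: 10.8 × 1.200⁴ = 22.395px
Step 7: 10.8 × 1.200⁷ = 38.698px
Difference: 38.698 − 22.395 = 16.303px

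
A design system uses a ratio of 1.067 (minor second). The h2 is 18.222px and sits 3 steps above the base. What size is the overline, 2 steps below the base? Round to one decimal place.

Moving from step +3 to step -2 is 5 steps down, so divide by r⁵.
18.222 ÷ 1.067⁵ = 18.222 ÷ 1.38300 ≈ 13.176

13.2px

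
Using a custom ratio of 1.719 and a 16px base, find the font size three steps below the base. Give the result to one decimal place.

3.1px

16.0 ÷ 1.719³ = 16.0 ÷ 5.07958 ≈ 3.15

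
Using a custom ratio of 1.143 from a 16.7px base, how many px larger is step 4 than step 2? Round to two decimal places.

6.69px

Step 2: 16.7 × 1.143² = 21.8177px
Step 4: 16.7 × 1.143⁴ = 28.5037px
Difference: 28.5037 − 21.8177 = 6.6860px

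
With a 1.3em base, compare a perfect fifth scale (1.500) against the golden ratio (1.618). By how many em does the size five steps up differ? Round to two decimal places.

Perfect fifth: 1.3 × 1.500⁵ = 9.8719em
Golden ratio: 1.3 × 1.618⁵ = 14.4157em
Difference: 14.4157 − 9.8719 = 4.5438em

4.54em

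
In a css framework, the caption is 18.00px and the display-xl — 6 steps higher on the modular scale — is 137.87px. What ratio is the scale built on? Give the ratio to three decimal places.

1.404

The ratio satisfies 18.00 × r⁶ = 137.87, so r = (137.87 / 18.00)^(1/6).
r = 7.6594^(1/6) ≈ 1.4040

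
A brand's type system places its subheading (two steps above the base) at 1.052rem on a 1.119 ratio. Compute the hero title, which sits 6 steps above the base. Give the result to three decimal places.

The gap is 6 − (2) = 4 steps, so the factor is 1.119^4.
1.052 × 1.119⁴ = 1.052 × 1.56791 ≈ 1.649

1.649rem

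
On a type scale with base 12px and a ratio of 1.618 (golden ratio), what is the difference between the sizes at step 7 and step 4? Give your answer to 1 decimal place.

Step 4: 12.0 × 1.618⁴ = 82.242px
Step 7: 12.0 × 1.618⁷ = 348.362px
Difference: 348.362 − 82.242 = 266.120px

266.1px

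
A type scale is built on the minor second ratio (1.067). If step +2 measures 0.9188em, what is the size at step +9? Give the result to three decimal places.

0.9188 × 1.067⁷ = 0.9188 × 1.57453 ≈ 1.447

1.447em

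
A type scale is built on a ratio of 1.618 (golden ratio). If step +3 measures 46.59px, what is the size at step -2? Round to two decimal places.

Moving from step +3 to step -2 is 5 steps down, so divide by r⁵.
46.59 ÷ 1.618⁵ = 46.59 ÷ 11.08901 ≈ 4.201

4.20px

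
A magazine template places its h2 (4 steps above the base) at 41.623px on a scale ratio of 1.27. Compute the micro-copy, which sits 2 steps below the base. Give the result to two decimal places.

9.92px

41.623 ÷ 1.27⁶ = 41.623 ÷ 4.19587 ≈ 9.920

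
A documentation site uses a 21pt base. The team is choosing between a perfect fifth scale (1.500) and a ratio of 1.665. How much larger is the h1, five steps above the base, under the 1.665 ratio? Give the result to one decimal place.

Perfect fifth: 21.0 × 1.500⁵ = 159.469pt
At 1.665: 21.0 × 1.665⁵ = 268.714pt
Difference: 268.714 − 159.469 = 109.245pt

109.2pt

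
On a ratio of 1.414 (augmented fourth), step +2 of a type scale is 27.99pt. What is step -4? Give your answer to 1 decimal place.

Moving from step +2 to step -4 is 6 steps down, so divide by r⁶.
27.99 ÷ 1.414⁶ = 27.99 ÷ 7.99275 ≈ 3.502

3.5pt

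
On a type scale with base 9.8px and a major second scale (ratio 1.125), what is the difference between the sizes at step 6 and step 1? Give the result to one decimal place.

Step 1: 9.8 × 1.125 = 11.025px
Step 6: 9.8 × 1.125⁶ = 19.867px
Difference: 19.867 − 11.025 = 8.842px

8.8px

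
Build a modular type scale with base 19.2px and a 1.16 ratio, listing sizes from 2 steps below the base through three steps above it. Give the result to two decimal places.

14.27px, 16.55px, 19.20px, 22.27px, 25.84px, 29.97px

Step -2: 19.2 ÷ 1.16² = 14.27
Step -1: 19.2 ÷ 1.16 = 16.55
Step 0: 19.2px
Step 1: 19.2 × 1.16 = 22.27
Step 2: 19.2 × 1.16² = 25.84
Step 3: 19.2 × 1.16³ = 29.97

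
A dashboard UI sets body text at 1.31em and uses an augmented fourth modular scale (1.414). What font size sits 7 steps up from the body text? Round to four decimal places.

1.31 × 1.414⁷ = 1.31 × 11.30175 ≈ 14.8053

14.8053em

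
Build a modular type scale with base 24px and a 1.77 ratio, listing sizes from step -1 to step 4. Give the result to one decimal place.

Step -1: 24.0 ÷ 1.77 = 13.6
Step 0: 24px
Step 1: 24.0 × 1.77 = 42.5
Step 2: 24.0 × 1.77² = 75.2
Step 3: 24.0 × 1.77³ = 133.1
Step 4: 24.0 × 1.77⁴ = 235.6

13.6px, 24.0px, 42.5px, 75.2px, 133.1px, 235.6px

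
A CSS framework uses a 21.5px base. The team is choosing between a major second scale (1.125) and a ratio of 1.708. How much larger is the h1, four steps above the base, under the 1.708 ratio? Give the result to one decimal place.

Major second: 21.5 × 1.125⁴ = 34.439px
At 1.708: 21.5 × 1.708⁴ = 182.974px
Difference: 182.974 − 34.439 = 148.535px

148.5px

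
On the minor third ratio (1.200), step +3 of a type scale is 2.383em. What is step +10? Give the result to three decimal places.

8.539em

2.383 × 1.200⁷ = 2.383 × 3.58318 ≈ 8.539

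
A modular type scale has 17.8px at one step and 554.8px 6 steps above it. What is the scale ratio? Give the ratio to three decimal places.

r⁶ = 554.8 / 17.8, so r = (554.8/17.8)^(1/6).
r = 31.1685^(1/6) ≈ 1.7740

1.774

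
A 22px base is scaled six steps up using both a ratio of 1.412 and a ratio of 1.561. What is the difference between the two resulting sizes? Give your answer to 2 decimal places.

At 1.412: 22.0 × 1.412⁶ = 174.3536px
At 1.561: 22.0 × 1.561⁶ = 318.3025px
Difference: 318.3025 − 174.3536 = 143.9489px

143.95px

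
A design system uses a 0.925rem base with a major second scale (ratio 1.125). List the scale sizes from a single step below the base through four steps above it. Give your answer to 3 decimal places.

0.822rem, 0.925rem, 1.041rem, 1.171rem, 1.317rem, 1.482rem

Step -1: 0.925 ÷ 1.125 = 0.822
Step 0: 0.925rem
Step 1: 0.925 × 1.125 = 1.041
Step 2: 0.925 × 1.125² = 1.171
Step 3: 0.925 × 1.125³ = 1.317
Step 4: 0.925 × 1.125⁴ = 1.482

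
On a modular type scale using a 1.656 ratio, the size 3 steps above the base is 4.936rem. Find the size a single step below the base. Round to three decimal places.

0.656rem

The gap is -1 − (3) = -4 steps, so the factor is 1.656^-4.
4.936 ÷ 1.656⁴ = 4.936 ÷ 7.52041 ≈ 0.656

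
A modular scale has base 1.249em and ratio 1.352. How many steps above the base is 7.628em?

1.352ⁿ = 7.628 / 1.249 = 6.1073
n = ln(6.1073) / ln(1.352) = 1.8095 / 0.3016 ≈ 6.00

6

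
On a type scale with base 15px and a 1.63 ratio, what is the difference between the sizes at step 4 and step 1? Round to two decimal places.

81.44px

Step 1: 15.0 × 1.63 = 24.4500px
Step 4: 15.0 × 1.63⁴ = 105.8868px
Difference: 105.8868 − 24.4500 = 81.4368px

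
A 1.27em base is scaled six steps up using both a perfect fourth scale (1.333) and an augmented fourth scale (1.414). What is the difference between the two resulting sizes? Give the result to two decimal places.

Perfect fourth: 1.27 × 1.333⁶ = 7.1250em
Augmented fourth: 1.27 × 1.414⁶ = 10.1508em
Difference: 10.1508 − 7.1250 = 3.0258em

3.03em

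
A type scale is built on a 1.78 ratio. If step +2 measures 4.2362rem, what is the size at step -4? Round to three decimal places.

4.2362 ÷ 1.78⁶ = 4.2362 ÷ 31.80680 ≈ 0.133

0.133rem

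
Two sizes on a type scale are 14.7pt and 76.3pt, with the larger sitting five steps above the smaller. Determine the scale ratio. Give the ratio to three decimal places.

1.390

r⁵ = 76.3 / 14.7, so r = (76.3/14.7)^(1/5).
r = 5.1905^(1/5) ≈ 1.3901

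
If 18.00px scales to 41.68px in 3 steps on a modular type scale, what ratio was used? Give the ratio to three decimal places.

The ratio satisfies 18.00 × r³ = 41.68, so r = (41.68 / 18.00)^(1/3).
r = 2.3156^(1/3) ≈ 1.3230

1.323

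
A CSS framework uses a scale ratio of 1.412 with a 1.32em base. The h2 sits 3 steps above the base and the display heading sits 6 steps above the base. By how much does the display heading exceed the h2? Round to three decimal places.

6.745em

Step 3: 1.32 × 1.412³ = 3.71602em
Step 6: 1.32 × 1.412⁶ = 10.46121em
Difference: 10.46121 − 3.71602 = 6.74519em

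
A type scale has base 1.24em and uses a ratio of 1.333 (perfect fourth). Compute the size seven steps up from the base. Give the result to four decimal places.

Every step multiplies by the scale ratio.
1.24 × 1.333⁷ = 1.24 × 7.47844 ≈ 9.2733

9.2733em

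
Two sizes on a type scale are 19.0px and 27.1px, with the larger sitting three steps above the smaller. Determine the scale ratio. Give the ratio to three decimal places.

1.126

r³ = 27.1 / 19.0, so r = (27.1/19.0)^(1/3).
r = 1.4263^(1/3) ≈ 1.1257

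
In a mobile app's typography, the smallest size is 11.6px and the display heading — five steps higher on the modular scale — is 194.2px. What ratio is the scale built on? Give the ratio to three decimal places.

1.757

The ratio satisfies 11.6 × r⁵ = 194.2, so r = (194.2 / 11.6)^(1/5).
r = 16.7414^(1/5) ≈ 1.7569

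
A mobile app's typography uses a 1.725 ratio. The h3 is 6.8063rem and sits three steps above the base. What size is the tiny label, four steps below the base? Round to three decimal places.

0.150rem

6.8063 ÷ 1.725⁷ = 6.8063 ÷ 45.44893 ≈ 0.150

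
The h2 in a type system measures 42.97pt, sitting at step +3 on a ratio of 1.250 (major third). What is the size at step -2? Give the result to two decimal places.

42.97 ÷ 1.250⁵ = 42.97 ÷ 3.05176 ≈ 14.080

14.08pt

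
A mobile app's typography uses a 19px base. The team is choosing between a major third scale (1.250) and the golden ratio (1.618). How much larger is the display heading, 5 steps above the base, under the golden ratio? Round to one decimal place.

Major third: 19.0 × 1.250⁵ = 57.983px
Golden ratio: 19.0 × 1.618⁵ = 210.691px
Difference: 210.691 − 57.983 = 152.708px

152.7px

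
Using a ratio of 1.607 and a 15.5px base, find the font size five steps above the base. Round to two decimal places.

15.5 × 1.607⁵ = 15.5 × 10.71715 ≈ 166.12

166.12px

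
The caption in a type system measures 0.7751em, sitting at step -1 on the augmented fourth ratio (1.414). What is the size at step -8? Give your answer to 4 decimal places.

0.7751 ÷ 1.414⁷ = 0.7751 ÷ 11.30175 ≈ 0.0686

0.0686em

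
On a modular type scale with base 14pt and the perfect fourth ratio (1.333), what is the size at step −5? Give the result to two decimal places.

3.33pt

Every step multiplies by the scale ratio.
14.0 ÷ 1.333⁵ = 14.0 ÷ 4.20873 ≈ 3.33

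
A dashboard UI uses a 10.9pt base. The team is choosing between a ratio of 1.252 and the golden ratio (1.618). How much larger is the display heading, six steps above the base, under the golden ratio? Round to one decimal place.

153.6pt

At 1.252: 10.9 × 1.252⁶ = 41.981pt
Golden ratio: 10.9 × 1.618⁶ = 195.568pt
Difference: 195.568 − 41.981 = 153.587pt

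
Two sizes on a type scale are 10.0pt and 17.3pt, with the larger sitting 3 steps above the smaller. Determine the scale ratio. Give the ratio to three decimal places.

1.200

r³ = 17.3 / 10.0, so r = (17.3/10.0)^(1/3).
r = 1.7300^(1/3) ≈ 1.2005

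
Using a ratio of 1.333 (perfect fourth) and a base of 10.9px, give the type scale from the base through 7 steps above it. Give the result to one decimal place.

Step 0: 10.9px
Step 1: 10.9 × 1.333 = 14.5
Step 2: 10.9 × 1.333² = 19.4
Step 3: 10.9 × 1.333³ = 25.8
Step 4: 10.9 × 1.333⁴ = 34.4
Step 5: 10.9 × 1.333⁵ = 45.9
Step 6: 10.9 × 1.333⁶ = 61.2
Step 7: 10.9 × 1.333⁷ = 81.5

10.9px, 14.5px, 19.4px, 25.8px, 34.4px, 45.9px, 61.2px, 81.5px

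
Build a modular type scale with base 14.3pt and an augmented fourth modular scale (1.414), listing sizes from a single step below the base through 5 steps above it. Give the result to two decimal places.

10.11pt, 14.30pt, 20.22pt, 28.59pt, 40.43pt, 57.17pt, 80.83pt

Step -1: 14.3 ÷ 1.414 = 10.11
Step 0: 14.3pt
Step 1: 14.3 × 1.414 = 20.22
Step 2: 14.3 × 1.414² = 28.59
Step 3: 14.3 × 1.414³ = 40.43
Step 4: 14.3 × 1.414⁴ = 57.17
Step 5: 14.3 × 1.414⁵ = 80.83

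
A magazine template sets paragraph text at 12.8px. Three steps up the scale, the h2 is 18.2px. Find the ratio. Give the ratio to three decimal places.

1.124

The ratio satisfies 12.8 × r³ = 18.2, so r = (18.2 / 12.8)^(1/3).
r = 1.4219^(1/3) ≈ 1.1245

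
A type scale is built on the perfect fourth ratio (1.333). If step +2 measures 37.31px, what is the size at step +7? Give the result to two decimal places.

157.03px

37.31 × 1.333⁵ = 37.31 × 4.20873 ≈ 157.028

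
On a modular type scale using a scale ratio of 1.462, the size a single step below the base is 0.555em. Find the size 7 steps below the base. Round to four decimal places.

0.555 ÷ 1.462⁶ = 0.555 ÷ 9.76527 ≈ 0.0568

0.0568em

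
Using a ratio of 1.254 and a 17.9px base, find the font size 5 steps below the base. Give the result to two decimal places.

17.9 ÷ 1.254⁵ = 17.9 ÷ 3.10090 ≈ 5.77

5.77px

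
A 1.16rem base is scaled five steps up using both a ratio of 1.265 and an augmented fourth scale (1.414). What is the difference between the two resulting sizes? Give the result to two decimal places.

At 1.265: 1.16 × 1.265⁵ = 3.7576rem
Augmented fourth: 1.16 × 1.414⁵ = 6.5570rem
Difference: 6.5570 − 3.7576 = 2.7994rem

2.80rem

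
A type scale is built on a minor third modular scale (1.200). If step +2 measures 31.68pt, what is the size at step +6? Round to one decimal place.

31.68 × 1.200⁴ = 31.68 × 2.07360 ≈ 65.692

65.7pt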